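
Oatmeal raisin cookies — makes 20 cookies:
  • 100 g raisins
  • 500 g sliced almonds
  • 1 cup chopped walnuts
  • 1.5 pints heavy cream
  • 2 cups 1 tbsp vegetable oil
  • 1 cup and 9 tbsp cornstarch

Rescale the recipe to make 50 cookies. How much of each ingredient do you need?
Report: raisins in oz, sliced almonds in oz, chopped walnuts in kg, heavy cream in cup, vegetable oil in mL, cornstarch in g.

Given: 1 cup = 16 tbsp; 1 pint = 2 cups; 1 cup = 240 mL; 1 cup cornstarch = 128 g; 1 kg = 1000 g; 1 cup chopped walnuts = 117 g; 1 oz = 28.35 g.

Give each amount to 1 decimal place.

Scaling factor: 50/20 = 5/2 = 2.5.
raisins: 100 g × 5/2 ÷ 28.35 g/oz ≈ 8.8 oz
sliced almonds: 500 g × 5/2 ÷ 28.35 g/oz ≈ 44.1 oz
chopped walnuts: 1 cup × 5/2 × 117 g/cup ÷ 1000 g/kg ≈ 0.3 kg
heavy cream: 1.5 pint × 5/2 × 2 cup/pint = 7.5 cup
vegetable oil: (2 cup + 1 tbsp = 2.0625 cup) × 5/2 × 240 mL/cup = 1237.5 mL
cornstarch: (1 cup + 9 tbsp = 1.5625 cup) × 5/2 × 128 g/cup = 500.0 g

raisins: 8.8 oz; sliced almonds: 44.1 oz; chopped walnuts: 0.3 kg; heavy cream: 7.5 cup; vegetable oil: 1237.5 mL; cornstarch: 500.0 g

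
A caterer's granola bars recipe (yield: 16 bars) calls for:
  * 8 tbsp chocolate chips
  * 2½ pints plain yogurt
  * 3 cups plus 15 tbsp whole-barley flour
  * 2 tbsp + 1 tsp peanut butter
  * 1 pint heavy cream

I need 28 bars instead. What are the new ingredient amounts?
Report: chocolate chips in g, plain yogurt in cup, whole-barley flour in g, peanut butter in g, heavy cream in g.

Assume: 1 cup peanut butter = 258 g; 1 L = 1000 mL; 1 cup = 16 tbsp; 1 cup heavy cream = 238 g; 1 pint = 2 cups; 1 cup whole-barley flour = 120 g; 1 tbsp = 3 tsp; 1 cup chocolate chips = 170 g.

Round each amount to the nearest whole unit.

Scaling factor: 28/16 = 7/4 = 1.75.
chocolate chips: 8 tbsp × 7/4 ÷ 16 tbsp/cup × 170 g/cup ≈ 149 g
plain yogurt: 2.5 pint × 7/4 × 2 cup/pint ≈ 9 cup
whole-barley flour: (3 cup + 15 tbsp = 3.9375 cup) × 7/4 × 120 g/cup ≈ 827 g
peanut butter: (2 tbsp + 1 tsp = 7/3 tbsp) × 7/4 ÷ 16 tbsp/cup × 258 g/cup ≈ 66 g
heavy cream: 1 pint × 7/4 × 2 cup/pint × 238 g/cup = 833 g

chocolate chips: 149 g; plain yogurt: 9 cup; whole-barley flour: 827 g; peanut butter: 66 g; heavy cream: 833 g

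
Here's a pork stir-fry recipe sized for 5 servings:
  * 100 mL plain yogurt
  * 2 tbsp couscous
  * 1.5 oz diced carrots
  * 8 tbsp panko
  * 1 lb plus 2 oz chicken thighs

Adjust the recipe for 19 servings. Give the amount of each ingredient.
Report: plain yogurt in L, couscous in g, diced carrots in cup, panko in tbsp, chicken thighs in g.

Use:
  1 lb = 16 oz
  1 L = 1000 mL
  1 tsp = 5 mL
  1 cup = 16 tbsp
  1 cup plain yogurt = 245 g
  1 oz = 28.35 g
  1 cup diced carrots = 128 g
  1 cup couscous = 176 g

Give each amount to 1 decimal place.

plain yogurt: 0.4 L; couscous: 83.6 g; diced carrots: 1.3 cup; panko: 30.4 tbsp; chicken thighs: 1939.1 g

Scaling factor: 19/5 = 3.8.
plain yogurt: 100 mL × 19/5 ÷ 1000 mL/L ≈ 0.4 L
couscous: 2 tbsp × 19/5 ÷ 16 tbsp/cup × 176 g/cup = 83.6 g
diced carrots: 1.5 oz × 19/5 × 28.35 g/oz ÷ 128 g/cup ≈ 1.3 cup
panko: 8 tbsp × 19/5 = 30.4 tbsp
chicken thighs: (1 lb + 2 oz = 1.125 lb) × 19/5 × 16 oz/lb × 28.35 g/oz ≈ 1939.1 g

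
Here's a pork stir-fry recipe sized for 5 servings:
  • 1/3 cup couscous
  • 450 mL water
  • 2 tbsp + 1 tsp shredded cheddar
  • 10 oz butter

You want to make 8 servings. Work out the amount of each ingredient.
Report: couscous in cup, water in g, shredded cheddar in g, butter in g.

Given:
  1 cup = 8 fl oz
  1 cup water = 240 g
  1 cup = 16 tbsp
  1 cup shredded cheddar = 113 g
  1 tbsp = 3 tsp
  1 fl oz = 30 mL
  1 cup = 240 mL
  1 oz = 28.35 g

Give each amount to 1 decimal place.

couscous: 0.5 cup; water: 720.0 g; shredded cheddar: 26.4 g; butter: 453.6 g

Scaling factor: 8/5 = 1.6.
couscous: 1/3 cup × 8/5 ≈ 0.5 cup
water: 450 mL × 8/5 ÷ 240 mL/cup × 240 g/cup = 720.0 g
shredded cheddar: (2 tbsp + 1 tsp = 7/3 tbsp) × 8/5 ÷ 16 tbsp/cup × 113 g/cup ≈ 26.4 g
butter: 10 oz × 8/5 × 28.35 g/oz = 453.6 g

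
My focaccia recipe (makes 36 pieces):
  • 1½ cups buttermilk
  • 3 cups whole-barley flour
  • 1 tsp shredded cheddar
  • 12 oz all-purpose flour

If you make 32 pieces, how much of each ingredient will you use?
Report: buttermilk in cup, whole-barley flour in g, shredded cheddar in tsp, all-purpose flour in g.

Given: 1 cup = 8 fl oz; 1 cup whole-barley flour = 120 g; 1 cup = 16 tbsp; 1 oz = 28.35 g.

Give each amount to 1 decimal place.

buttermilk: 1.3 cup; whole-barley flour: 320.0 g; shredded cheddar: 0.9 tsp; all-purpose flour: 302.4 g

Scaling factor: 32/36 = 8/9.
buttermilk: 1.5 cup × 8/9 ≈ 1.3 cup
whole-barley flour: 3 cup × 8/9 × 120 g/cup = 320.0 g
shredded cheddar: 1 tsp × 8/9 ≈ 0.9 tsp
all-purpose flour: 12 oz × 8/9 × 28.35 g/oz = 302.4 g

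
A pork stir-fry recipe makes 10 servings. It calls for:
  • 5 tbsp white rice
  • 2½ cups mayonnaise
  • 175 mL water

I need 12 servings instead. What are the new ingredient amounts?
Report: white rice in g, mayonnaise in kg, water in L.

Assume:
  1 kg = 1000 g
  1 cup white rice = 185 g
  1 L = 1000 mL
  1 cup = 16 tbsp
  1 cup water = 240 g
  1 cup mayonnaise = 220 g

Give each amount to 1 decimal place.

Scaling factor: 12/10 = 6/5 = 1.2.
white rice: 5 tbsp × 6/5 ÷ 16 tbsp/cup × 185 g/cup ≈ 69.4 g
mayonnaise: 2.5 cup × 6/5 × 220 g/cup ÷ 1000 g/kg ≈ 0.7 kg
water: 175 mL × 6/5 ÷ 1000 mL/L ≈ 0.2 L

white rice: 69.4 g; mayonnaise: 0.7 kg; water: 0.2 L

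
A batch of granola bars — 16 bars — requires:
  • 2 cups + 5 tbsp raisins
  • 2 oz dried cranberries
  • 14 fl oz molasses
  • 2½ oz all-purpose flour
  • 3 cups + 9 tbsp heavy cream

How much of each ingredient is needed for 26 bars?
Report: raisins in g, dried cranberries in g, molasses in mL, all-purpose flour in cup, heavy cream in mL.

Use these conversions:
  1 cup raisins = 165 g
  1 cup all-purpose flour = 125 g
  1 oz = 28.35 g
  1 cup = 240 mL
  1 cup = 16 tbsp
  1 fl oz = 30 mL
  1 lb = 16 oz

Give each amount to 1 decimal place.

raisins: 620.0 g; dried cranberries: 92.1 g; molasses: 682.5 mL; all-purpose flour: 0.9 cup; heavy cream: 1389.4 mL

Scaling factor: 26/16 = 13/8 = 1.625.
raisins: (2 cup + 5 tbsp = 2.3125 cup) × 13/8 × 165 g/cup ≈ 620.0 g
dried cranberries: 2 oz × 13/8 × 28.35 g/oz ≈ 92.1 g
molasses: 14 fl oz × 13/8 × 30 mL/fl oz = 682.5 mL
all-purpose flour: 2.5 oz × 13/8 × 28.35 g/oz ÷ 125 g/cup ≈ 0.9 cup
heavy cream: (3 cup + 9 tbsp = 3.5625 cup) × 13/8 × 240 mL/cup ≈ 1389.4 mL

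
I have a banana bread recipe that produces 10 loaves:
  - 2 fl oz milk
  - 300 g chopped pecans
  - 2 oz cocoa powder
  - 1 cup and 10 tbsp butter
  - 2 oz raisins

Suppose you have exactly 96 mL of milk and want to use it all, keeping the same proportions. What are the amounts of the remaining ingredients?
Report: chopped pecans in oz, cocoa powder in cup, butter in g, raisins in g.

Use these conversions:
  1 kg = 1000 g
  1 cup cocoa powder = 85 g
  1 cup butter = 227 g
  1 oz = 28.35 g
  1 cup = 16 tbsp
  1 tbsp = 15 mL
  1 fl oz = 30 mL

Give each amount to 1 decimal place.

chopped pecans: 16.9 oz; cocoa powder: 1.1 cup; butter: 590.2 g; raisins: 90.7 g

The original recipe has 60 mL of milk, so the scaling factor is 96 ÷ 60 = 8/5 = 1.6.
chopped pecans: 300 g × 8/5 ÷ 28.35 g/oz ≈ 16.9 oz
cocoa powder: 2 oz × 8/5 × 28.35 g/oz ÷ 85 g/cup ≈ 1.1 cup
butter: (1 cup + 10 tbsp = 1.625 cup) × 8/5 × 227 g/cup = 590.2 g
raisins: 2 oz × 8/5 × 28.35 g/oz ≈ 90.7 g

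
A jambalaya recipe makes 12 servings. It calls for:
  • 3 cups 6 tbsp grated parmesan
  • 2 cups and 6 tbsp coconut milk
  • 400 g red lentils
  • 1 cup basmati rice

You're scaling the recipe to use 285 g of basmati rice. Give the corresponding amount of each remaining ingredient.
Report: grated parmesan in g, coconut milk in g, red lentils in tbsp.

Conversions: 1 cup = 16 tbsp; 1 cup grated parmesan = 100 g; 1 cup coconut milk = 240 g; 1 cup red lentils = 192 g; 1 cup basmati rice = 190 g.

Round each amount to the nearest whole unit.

grated parmesan: 506 g; coconut milk: 855 g; red lentils: 50 tbsp

The original recipe has 190 g of basmati rice, so the scaling factor is 285 ÷ 190 = 3/2 = 1.5.
grated parmesan: (3 cup + 6 tbsp = 3.375 cup) × 3/2 × 100 g/cup ≈ 506 g
coconut milk: (2 cup + 6 tbsp = 2.375 cup) × 3/2 × 240 g/cup = 855 g
red lentils: 400 g × 3/2 ÷ 192 g/cup × 16 tbsp/cup = 50 tbsp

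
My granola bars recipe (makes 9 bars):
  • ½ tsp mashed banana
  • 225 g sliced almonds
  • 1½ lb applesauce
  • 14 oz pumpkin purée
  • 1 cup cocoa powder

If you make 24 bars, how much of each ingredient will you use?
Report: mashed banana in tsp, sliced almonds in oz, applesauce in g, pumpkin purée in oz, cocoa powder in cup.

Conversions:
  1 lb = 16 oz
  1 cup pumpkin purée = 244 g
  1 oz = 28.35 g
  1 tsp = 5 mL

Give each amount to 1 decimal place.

Scaling factor: 24/9 = 8/3.
mashed banana: 0.5 tsp × 8/3 ≈ 1.3 tsp
sliced almonds: 225 g × 8/3 ÷ 28.35 g/oz ≈ 21.2 oz
applesauce: 1.5 lb × 8/3 × 16 oz/lb × 28.35 g/oz = 1814.4 g
pumpkin purée: 14 oz × 8/3 ≈ 37.3 oz
cocoa powder: 1 cup × 8/3 ≈ 2.7 cup

mashed banana: 1.3 tsp; sliced almonds: 21.2 oz; applesauce: 1814.4 g; pumpkin purée: 37.3 oz; cocoa powder: 2.7 cup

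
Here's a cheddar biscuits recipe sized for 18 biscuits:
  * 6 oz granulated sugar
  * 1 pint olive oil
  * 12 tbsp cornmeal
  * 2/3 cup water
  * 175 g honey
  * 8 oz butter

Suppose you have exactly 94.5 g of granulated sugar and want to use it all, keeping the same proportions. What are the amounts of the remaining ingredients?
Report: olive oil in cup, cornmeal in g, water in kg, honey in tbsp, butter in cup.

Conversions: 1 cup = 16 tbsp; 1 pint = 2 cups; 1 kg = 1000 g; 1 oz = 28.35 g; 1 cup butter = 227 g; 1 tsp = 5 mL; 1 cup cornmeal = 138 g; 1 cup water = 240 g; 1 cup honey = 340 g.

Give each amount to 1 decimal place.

olive oil: 1.1 cup; cornmeal: 57.5 g; water: 0.1 kg; honey: 4.6 tbsp; butter: 0.6 cup

The original recipe has 170.1 g of granulated sugar, so the scaling factor is 94.5 ÷ 170.1 = 5/9.
olive oil: 1 pint × 5/9 × 2 cup/pint ≈ 1.1 cup
cornmeal: 12 tbsp × 5/9 ÷ 16 tbsp/cup × 138 g/cup = 57.5 g
water: 2/3 cup × 5/9 × 240 g/cup ÷ 1000 g/kg ≈ 0.1 kg
honey: 175 g × 5/9 ÷ 340 g/cup × 16 tbsp/cup ≈ 4.6 tbsp
butter: 8 oz × 5/9 × 28.35 g/oz ÷ 227 g/cup ≈ 0.6 cup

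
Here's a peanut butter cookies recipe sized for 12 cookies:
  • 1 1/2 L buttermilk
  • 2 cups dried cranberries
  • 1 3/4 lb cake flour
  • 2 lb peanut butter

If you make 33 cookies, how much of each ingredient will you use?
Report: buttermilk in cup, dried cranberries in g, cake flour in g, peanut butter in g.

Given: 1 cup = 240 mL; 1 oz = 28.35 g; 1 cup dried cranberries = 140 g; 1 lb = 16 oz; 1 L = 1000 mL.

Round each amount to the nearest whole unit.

Scaling factor: 33/12 = 11/4 = 2.75.
buttermilk: 1.5 L × 11/4 × 1000 mL/L ÷ 240 mL/cup ≈ 17 cup
dried cranberries: 2 cup × 11/4 × 140 g/cup = 770 g
cake flour: 1.75 lb × 11/4 × 16 oz/lb × 28.35 g/oz ≈ 2183 g
peanut butter: 2 lb × 11/4 × 16 oz/lb × 28.35 g/oz ≈ 2495 g

buttermilk: 17 cup; dried cranberries: 770 g; cake flour: 2183 g; peanut butter: 2495 g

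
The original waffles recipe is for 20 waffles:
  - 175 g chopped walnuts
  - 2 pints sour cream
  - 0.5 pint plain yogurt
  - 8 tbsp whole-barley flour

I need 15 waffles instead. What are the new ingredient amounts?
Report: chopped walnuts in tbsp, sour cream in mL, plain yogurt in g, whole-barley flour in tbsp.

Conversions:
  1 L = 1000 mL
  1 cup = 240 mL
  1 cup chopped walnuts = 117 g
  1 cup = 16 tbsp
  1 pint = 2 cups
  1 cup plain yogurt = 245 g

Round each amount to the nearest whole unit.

Scaling factor: 15/20 = 3/4 = 0.75.
chopped walnuts: 175 g × 3/4 ÷ 117 g/cup × 16 tbsp/cup ≈ 18 tbsp
sour cream: 2 pint × 3/4 × 2 cup/pint × 240 mL/cup = 720 mL
plain yogurt: 0.5 pint × 3/4 × 2 cup/pint × 245 g/cup ≈ 184 g
whole-barley flour: 8 tbsp × 3/4 = 6 tbsp

chopped walnuts: 18 tbsp; sour cream: 720 mL; plain yogurt: 184 g; whole-barley flour: 6 tbsp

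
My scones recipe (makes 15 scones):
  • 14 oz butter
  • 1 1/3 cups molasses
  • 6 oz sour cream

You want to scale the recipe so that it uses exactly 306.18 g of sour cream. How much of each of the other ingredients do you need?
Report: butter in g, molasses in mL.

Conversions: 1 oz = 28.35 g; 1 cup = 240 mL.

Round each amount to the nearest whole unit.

The original recipe has 170.1 g of sour cream, so the scaling factor is 306.18 ÷ 170.1 = 9/5 = 1.8.
butter: 14 oz × 9/5 × 28.35 g/oz ≈ 714 g
molasses: 4/3 cup × 9/5 × 240 mL/cup = 576 mL

butter: 714 g; molasses: 576 mL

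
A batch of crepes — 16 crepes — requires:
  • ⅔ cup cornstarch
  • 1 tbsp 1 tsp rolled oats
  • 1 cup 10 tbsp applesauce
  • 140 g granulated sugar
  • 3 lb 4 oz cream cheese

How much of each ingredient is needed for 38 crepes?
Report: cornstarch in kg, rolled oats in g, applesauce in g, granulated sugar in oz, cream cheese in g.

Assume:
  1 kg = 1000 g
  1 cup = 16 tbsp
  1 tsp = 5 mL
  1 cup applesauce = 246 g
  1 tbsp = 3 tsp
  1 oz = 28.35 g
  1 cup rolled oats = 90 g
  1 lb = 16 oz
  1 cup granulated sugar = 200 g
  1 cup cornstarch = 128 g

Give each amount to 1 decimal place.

cornstarch: 0.2 kg; rolled oats: 17.8 g; applesauce: 949.4 g; granulated sugar: 11.7 oz; cream cheese: 3501.2 g

Scaling factor: 38/16 = 19/8 = 2.375.
cornstarch: 2/3 cup × 19/8 × 128 g/cup ÷ 1000 g/kg ≈ 0.2 kg
rolled oats: (1 tbsp + 1 tsp = 4/3 tbsp) × 19/8 ÷ 16 tbsp/cup × 90 g/cup ≈ 17.8 g
applesauce: (1 cup + 10 tbsp = 1.625 cup) × 19/8 × 246 g/cup ≈ 949.4 g
granulated sugar: 140 g × 19/8 ÷ 28.35 g/oz ≈ 11.7 oz
cream cheese: (3 lb + 4 oz = 3.25 lb) × 19/8 × 16 oz/lb × 28.35 g/oz ≈ 3501.2 g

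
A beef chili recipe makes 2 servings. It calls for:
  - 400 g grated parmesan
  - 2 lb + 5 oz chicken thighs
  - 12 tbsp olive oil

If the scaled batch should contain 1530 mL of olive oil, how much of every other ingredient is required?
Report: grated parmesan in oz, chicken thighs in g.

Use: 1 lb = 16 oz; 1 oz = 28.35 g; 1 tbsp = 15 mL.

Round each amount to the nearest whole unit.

grated parmesan: 120 oz; chicken thighs: 8916 g

The original recipe has 180 mL of olive oil, so the scaling factor is 1530 ÷ 180 = 17/2 = 8.5.
grated parmesan: 400 g × 17/2 ÷ 28.35 g/oz ≈ 120 oz
chicken thighs: (2 lb + 5 oz = 2.3125 lb) × 17/2 × 16 oz/lb × 28.35 g/oz ≈ 8916 g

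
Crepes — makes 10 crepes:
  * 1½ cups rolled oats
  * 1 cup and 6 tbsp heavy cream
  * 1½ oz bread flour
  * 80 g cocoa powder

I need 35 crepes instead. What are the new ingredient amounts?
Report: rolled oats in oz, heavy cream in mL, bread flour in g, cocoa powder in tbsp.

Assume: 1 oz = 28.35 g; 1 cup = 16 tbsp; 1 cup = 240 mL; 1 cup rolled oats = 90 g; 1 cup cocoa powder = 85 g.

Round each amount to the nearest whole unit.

Scaling factor: 35/10 = 7/2 = 3.5.
rolled oats: 1.5 cup × 7/2 × 90 g/cup ÷ 28.35 g/oz ≈ 17 oz
heavy cream: (1 cup + 6 tbsp = 1.375 cup) × 7/2 × 240 mL/cup = 1155 mL
bread flour: 1.5 oz × 7/2 × 28.35 g/oz ≈ 149 g
cocoa powder: 80 g × 7/2 ÷ 85 g/cup × 16 tbsp/cup ≈ 53 tbsp

rolled oats: 17 oz; heavy cream: 1155 mL; bread flour: 149 g; cocoa powder: 53 tbsp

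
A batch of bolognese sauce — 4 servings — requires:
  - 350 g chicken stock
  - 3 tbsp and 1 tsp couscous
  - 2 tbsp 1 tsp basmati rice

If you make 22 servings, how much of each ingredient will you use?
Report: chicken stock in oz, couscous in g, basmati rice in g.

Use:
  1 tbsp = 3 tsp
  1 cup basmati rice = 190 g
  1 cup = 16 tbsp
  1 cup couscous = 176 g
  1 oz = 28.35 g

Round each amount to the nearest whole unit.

Scaling factor: 22/4 = 11/2 = 5.5.
chicken stock: 350 g × 11/2 ÷ 28.35 g/oz ≈ 68 oz
couscous: (3 tbsp + 1 tsp = 10/3 tbsp) × 11/2 ÷ 16 tbsp/cup × 176 g/cup ≈ 202 g
basmati rice: (2 tbsp + 1 tsp = 7/3 tbsp) × 11/2 ÷ 16 tbsp/cup × 190 g/cup ≈ 152 g

chicken stock: 68 oz; couscous: 202 g; basmati rice: 152 g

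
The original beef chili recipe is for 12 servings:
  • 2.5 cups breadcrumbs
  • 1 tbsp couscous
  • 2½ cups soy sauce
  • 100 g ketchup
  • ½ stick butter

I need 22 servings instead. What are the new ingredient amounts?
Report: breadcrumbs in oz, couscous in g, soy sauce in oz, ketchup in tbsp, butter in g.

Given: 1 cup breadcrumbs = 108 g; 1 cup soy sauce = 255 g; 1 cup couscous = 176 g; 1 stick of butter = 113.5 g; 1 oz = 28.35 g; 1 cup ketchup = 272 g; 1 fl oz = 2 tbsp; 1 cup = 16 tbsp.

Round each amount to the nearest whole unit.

breadcrumbs: 17 oz; couscous: 20 g; soy sauce: 41 oz; ketchup: 11 tbsp; butter: 104 g

Scaling factor: 22/12 = 11/6.
breadcrumbs: 2.5 cup × 11/6 × 108 g/cup ÷ 28.35 g/oz ≈ 17 oz
couscous: 1 tbsp × 11/6 ÷ 16 tbsp/cup × 176 g/cup ≈ 20 g
soy sauce: 2.5 cup × 11/6 × 255 g/cup ÷ 28.35 g/oz ≈ 41 oz
ketchup: 100 g × 11/6 ÷ 272 g/cup × 16 tbsp/cup ≈ 11 tbsp
butter: 0.5 stick × 11/6 × 113.5 g/stick ≈ 104 g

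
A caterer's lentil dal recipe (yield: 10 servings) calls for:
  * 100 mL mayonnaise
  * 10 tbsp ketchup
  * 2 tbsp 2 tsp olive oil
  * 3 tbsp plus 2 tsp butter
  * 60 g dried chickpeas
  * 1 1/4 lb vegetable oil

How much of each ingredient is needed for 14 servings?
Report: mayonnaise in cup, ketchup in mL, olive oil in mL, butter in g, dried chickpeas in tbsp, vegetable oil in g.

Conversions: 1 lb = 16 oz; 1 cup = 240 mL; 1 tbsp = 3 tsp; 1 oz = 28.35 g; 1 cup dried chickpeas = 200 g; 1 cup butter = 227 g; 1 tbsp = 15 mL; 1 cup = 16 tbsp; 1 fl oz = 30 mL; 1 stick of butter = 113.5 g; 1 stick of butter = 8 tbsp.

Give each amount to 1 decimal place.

mayonnaise: 0.6 cup; ketchup: 210.0 mL; olive oil: 56.0 mL; butter: 72.8 g; dried chickpeas: 6.7 tbsp; vegetable oil: 793.8 g

Scaling factor: 14/10 = 7/5 = 1.4.
mayonnaise: 100 mL × 7/5 ÷ 240 mL/cup ≈ 0.6 cup
ketchup: 10 tbsp × 7/5 × 15 mL/tbsp = 210.0 mL
olive oil: (2 tbsp + 2 tsp = 8/3 tbsp) × 7/5 × 15 mL/tbsp = 56.0 mL
butter: (3 tbsp + 2 tsp = 11/3 tbsp) × 7/5 ÷ 8 tbsp/stick × 113.5 g/stick ≈ 72.8 g
dried chickpeas: 60 g × 7/5 ÷ 200 g/cup × 16 tbsp/cup ≈ 6.7 tbsp
vegetable oil: 1.25 lb × 7/5 × 16 oz/lb × 28.35 g/oz = 793.8 g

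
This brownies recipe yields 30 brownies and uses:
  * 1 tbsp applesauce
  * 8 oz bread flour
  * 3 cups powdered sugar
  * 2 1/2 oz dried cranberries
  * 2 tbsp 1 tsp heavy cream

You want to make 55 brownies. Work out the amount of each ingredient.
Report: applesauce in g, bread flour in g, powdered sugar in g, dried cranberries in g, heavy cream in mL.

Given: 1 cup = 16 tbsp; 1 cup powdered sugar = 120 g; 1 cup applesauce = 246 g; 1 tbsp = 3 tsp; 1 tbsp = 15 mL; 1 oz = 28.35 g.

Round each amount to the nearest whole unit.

Scaling factor: 55/30 = 11/6.
applesauce: 1 tbsp × 11/6 ÷ 16 tbsp/cup × 246 g/cup ≈ 28 g
bread flour: 8 oz × 11/6 × 28.35 g/oz ≈ 416 g
powdered sugar: 3 cup × 11/6 × 120 g/cup = 660 g
dried cranberries: 2.5 oz × 11/6 × 28.35 g/oz ≈ 130 g
heavy cream: (2 tbsp + 1 tsp = 7/3 tbsp) × 11/6 × 15 mL/tbsp ≈ 64 mL

applesauce: 28 g; bread flour: 416 g; powdered sugar: 660 g; dried cranberries: 130 g; heavy cream: 64 mL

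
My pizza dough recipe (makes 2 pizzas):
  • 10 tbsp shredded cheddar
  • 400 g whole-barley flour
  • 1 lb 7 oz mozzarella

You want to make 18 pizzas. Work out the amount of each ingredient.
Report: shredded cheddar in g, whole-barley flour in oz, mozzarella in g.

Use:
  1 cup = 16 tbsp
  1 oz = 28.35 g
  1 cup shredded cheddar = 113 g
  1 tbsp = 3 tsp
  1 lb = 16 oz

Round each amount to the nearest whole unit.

Scaling factor: 18/2 = 9.
shredded cheddar: 10 tbsp × 9 ÷ 16 tbsp/cup × 113 g/cup ≈ 636 g
whole-barley flour: 400 g × 9 ÷ 28.35 g/oz ≈ 127 oz
mozzarella: (1 lb + 7 oz = 1.4375 lb) × 9 × 16 oz/lb × 28.35 g/oz ≈ 5868 g

shredded cheddar: 636 g; whole-barley flour: 127 oz; mozzarella: 5868 g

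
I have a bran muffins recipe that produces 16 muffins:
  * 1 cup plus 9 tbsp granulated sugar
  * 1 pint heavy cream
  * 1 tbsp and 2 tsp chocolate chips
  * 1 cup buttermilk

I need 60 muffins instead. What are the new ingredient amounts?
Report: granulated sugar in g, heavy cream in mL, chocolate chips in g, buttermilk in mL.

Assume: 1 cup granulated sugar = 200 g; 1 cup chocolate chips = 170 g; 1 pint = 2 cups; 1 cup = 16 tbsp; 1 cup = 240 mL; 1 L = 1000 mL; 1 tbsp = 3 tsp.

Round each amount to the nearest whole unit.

Scaling factor: 60/16 = 15/4 = 3.75.
granulated sugar: (1 cup + 9 tbsp = 1.5625 cup) × 15/4 × 200 g/cup ≈ 1172 g
heavy cream: 1 pint × 15/4 × 2 cup/pint × 240 mL/cup = 1800 mL
chocolate chips: (1 tbsp + 2 tsp = 5/3 tbsp) × 15/4 ÷ 16 tbsp/cup × 170 g/cup ≈ 66 g
buttermilk: 1 cup × 15/4 × 240 mL/cup = 900 mL

granulated sugar: 1172 g; heavy cream: 1800 mL; chocolate chips: 66 g; buttermilk: 900 mL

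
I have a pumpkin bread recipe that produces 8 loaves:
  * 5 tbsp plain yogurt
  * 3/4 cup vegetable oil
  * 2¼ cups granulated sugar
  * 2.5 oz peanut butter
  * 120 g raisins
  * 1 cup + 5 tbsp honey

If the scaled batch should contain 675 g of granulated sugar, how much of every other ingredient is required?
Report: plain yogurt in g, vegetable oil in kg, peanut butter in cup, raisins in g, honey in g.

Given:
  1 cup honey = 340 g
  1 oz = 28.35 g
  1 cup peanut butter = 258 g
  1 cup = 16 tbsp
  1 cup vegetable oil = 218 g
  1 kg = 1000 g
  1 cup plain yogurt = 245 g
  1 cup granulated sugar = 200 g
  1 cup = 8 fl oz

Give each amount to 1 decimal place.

The original recipe has 450 g of granulated sugar, so the scaling factor is 675 ÷ 450 = 3/2 = 1.5.
plain yogurt: 5 tbsp × 3/2 ÷ 16 tbsp/cup × 245 g/cup ≈ 114.8 g
vegetable oil: 0.75 cup × 3/2 × 218 g/cup ÷ 1000 g/kg ≈ 0.2 kg
peanut butter: 2.5 oz × 3/2 × 28.35 g/oz ÷ 258 g/cup ≈ 0.4 cup
raisins: 120 g × 3/2 = 180.0 g
honey: (1 cup + 5 tbsp = 1.3125 cup) × 3/2 × 340 g/cup ≈ 669.4 g

plain yogurt: 114.8 g; vegetable oil: 0.2 kg; peanut butter: 0.4 cup; raisins: 180.0 g; honey: 669.4 g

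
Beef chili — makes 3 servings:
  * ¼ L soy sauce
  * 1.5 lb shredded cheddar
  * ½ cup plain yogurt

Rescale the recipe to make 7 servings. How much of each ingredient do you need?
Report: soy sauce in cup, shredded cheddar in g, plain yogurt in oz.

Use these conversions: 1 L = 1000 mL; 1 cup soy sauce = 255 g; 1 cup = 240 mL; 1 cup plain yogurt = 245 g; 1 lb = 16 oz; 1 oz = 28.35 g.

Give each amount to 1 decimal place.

Scaling factor: 7/3.
soy sauce: 0.25 L × 7/3 × 1000 mL/L ÷ 240 mL/cup ≈ 2.4 cup
shredded cheddar: 1.5 lb × 7/3 × 16 oz/lb × 28.35 g/oz = 1587.6 g
plain yogurt: 0.5 cup × 7/3 × 245 g/cup ÷ 28.35 g/oz ≈ 10.1 oz

soy sauce: 2.4 cup; shredded cheddar: 1587.6 g; plain yogurt: 10.1 oz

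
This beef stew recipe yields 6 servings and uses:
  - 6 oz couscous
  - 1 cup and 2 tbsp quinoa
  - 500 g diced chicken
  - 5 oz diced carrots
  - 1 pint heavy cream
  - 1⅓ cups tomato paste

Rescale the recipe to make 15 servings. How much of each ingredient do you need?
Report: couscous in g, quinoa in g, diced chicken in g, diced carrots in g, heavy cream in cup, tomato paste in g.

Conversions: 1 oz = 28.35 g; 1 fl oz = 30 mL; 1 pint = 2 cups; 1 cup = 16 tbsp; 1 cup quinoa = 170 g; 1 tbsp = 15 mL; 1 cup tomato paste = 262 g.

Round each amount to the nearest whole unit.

couscous: 425 g; quinoa: 478 g; diced chicken: 1250 g; diced carrots: 354 g; heavy cream: 5 cup; tomato paste: 873 g

Scaling factor: 15/6 = 5/2 = 2.5.
couscous: 6 oz × 5/2 × 28.35 g/oz ≈ 425 g
quinoa: (1 cup + 2 tbsp = 1.125 cup) × 5/2 × 170 g/cup ≈ 478 g
diced chicken: 500 g × 5/2 = 1250 g
diced carrots: 5 oz × 5/2 × 28.35 g/oz ≈ 354 g
heavy cream: 1 pint × 5/2 × 2 cup/pint = 5 cup
tomato paste: 4/3 cup × 5/2 × 262 g/cup ≈ 873 g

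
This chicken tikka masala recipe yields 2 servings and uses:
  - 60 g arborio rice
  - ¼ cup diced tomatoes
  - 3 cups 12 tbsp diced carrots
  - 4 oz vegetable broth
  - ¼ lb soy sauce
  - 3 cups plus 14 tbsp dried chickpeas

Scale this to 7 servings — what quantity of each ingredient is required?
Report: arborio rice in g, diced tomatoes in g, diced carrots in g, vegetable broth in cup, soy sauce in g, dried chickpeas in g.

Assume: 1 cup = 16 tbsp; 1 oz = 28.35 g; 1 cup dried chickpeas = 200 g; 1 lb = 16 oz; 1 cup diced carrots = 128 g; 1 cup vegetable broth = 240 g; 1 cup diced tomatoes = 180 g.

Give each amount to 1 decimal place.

Scaling factor: 7/2 = 3.5.
arborio rice: 60 g × 7/2 = 210.0 g
diced tomatoes: 0.25 cup × 7/2 × 180 g/cup = 157.5 g
diced carrots: (3 cup + 12 tbsp = 3.75 cup) × 7/2 × 128 g/cup = 1680.0 g
vegetable broth: 4 oz × 7/2 × 28.35 g/oz ÷ 240 g/cup ≈ 1.7 cup
soy sauce: 0.25 lb × 7/2 × 16 oz/lb × 28.35 g/oz = 396.9 g
dried chickpeas: (3 cup + 14 tbsp = 3.875 cup) × 7/2 × 200 g/cup = 2712.5 g

arborio rice: 210.0 g; diced tomatoes: 157.5 g; diced carrots: 1680.0 g; vegetable broth: 1.7 cup; soy sauce: 396.9 g; dried chickpeas: 2712.5 g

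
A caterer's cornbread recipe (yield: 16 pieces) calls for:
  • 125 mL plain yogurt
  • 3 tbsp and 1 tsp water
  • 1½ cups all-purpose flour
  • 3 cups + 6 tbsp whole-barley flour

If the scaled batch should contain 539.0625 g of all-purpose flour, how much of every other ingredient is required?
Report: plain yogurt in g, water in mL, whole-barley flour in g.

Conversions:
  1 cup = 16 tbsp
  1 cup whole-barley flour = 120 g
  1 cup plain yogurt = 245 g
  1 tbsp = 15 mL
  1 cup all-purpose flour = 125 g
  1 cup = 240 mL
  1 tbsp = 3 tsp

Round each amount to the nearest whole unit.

plain yogurt: 367 g; water: 144 mL; whole-barley flour: 1164 g

The original recipe has 187.5 g of all-purpose flour, so the scaling factor is 539.0625 ÷ 187.5 = 23/8 = 2.875.
plain yogurt: 125 mL × 23/8 ÷ 240 mL/cup × 245 g/cup ≈ 367 g
water: (3 tbsp + 1 tsp = 10/3 tbsp) × 23/8 × 15 mL/tbsp ≈ 144 mL
whole-barley flour: (3 cup + 6 tbsp = 3.375 cup) × 23/8 × 120 g/cup ≈ 1164 g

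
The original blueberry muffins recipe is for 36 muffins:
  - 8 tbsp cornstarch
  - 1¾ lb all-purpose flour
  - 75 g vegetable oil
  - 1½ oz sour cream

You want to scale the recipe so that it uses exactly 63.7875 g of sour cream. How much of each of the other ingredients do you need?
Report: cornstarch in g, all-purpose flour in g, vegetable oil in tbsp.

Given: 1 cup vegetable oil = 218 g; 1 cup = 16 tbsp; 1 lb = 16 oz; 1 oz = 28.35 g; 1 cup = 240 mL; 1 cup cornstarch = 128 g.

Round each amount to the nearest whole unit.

cornstarch: 96 g; all-purpose flour: 1191 g; vegetable oil: 8 tbsp

The original recipe has 42.525 g of sour cream, so the scaling factor is 63.7875 ÷ 42.525 = 3/2 = 1.5.
cornstarch: 8 tbsp × 3/2 ÷ 16 tbsp/cup × 128 g/cup = 96 g
all-purpose flour: 1.75 lb × 3/2 × 16 oz/lb × 28.35 g/oz ≈ 1191 g
vegetable oil: 75 g × 3/2 ÷ 218 g/cup × 16 tbsp/cup ≈ 8 tbsp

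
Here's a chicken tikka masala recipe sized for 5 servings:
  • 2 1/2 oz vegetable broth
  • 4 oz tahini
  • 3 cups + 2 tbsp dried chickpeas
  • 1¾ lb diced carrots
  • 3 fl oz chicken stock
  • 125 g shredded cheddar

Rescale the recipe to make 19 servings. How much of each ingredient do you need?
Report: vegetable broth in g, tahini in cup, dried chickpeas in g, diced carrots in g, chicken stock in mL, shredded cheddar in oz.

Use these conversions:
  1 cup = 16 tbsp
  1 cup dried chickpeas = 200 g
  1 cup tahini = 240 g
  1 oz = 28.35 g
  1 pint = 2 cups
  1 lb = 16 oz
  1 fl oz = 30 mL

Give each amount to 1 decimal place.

vegetable broth: 269.3 g; tahini: 1.8 cup; dried chickpeas: 2375.0 g; diced carrots: 3016.4 g; chicken stock: 342.0 mL; shredded cheddar: 16.8 oz

Scaling factor: 19/5 = 3.8.
vegetable broth: 2.5 oz × 19/5 × 28.35 g/oz ≈ 269.3 g
tahini: 4 oz × 19/5 × 28.35 g/oz ÷ 240 g/cup ≈ 1.8 cup
dried chickpeas: (3 cup + 2 tbsp = 3.125 cup) × 19/5 × 200 g/cup = 2375.0 g
diced carrots: 1.75 lb × 19/5 × 16 oz/lb × 28.35 g/oz ≈ 3016.4 g
chicken stock: 3 fl oz × 19/5 × 30 mL/fl oz = 342.0 mL
shredded cheddar: 125 g × 19/5 ÷ 28.35 g/oz ≈ 16.8 oz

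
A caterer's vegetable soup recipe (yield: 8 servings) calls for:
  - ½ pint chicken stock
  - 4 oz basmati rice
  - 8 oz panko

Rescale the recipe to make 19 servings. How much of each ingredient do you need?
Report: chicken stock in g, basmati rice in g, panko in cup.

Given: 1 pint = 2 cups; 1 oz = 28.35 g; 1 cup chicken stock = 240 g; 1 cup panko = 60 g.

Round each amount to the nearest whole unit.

Scaling factor: 19/8 = 2.375.
chicken stock: 0.5 pint × 19/8 × 2 cup/pint × 240 g/cup = 570 g
basmati rice: 4 oz × 19/8 × 28.35 g/oz ≈ 269 g
panko: 8 oz × 19/8 × 28.35 g/oz ÷ 60 g/cup ≈ 9 cup

chicken stock: 570 g; basmati rice: 269 g; panko: 9 cup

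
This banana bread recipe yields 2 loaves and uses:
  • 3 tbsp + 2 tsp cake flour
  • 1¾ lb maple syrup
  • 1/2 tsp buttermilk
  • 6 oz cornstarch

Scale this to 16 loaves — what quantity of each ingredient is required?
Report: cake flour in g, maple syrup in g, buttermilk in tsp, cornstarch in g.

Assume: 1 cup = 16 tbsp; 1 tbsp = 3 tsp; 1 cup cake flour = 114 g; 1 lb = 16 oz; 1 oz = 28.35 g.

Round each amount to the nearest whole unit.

cake flour: 209 g; maple syrup: 6350 g; buttermilk: 4 tsp; cornstarch: 1361 g

Scaling factor: 16/2 = 8.
cake flour: (3 tbsp + 2 tsp = 11/3 tbsp) × 8 ÷ 16 tbsp/cup × 114 g/cup = 209 g
maple syrup: 1.75 lb × 8 × 16 oz/lb × 28.35 g/oz ≈ 6350 g
buttermilk: 0.5 tsp × 8 = 4 tsp
cornstarch: 6 oz × 8 × 28.35 g/oz ≈ 1361 g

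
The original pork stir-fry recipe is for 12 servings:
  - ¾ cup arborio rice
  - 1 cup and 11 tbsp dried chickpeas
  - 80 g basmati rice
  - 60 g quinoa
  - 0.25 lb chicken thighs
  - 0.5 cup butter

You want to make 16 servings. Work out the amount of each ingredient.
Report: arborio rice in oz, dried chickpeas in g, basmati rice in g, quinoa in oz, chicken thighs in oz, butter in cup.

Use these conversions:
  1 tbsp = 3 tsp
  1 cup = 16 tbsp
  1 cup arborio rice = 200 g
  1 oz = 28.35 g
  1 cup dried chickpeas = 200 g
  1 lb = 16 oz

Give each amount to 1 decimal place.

arborio rice: 7.1 oz; dried chickpeas: 450.0 g; basmati rice: 106.7 g; quinoa: 2.8 oz; chicken thighs: 5.3 oz; butter: 0.7 cup

Scaling factor: 16/12 = 4/3.
arborio rice: 0.75 cup × 4/3 × 200 g/cup ÷ 28.35 g/oz ≈ 7.1 oz
dried chickpeas: (1 cup + 11 tbsp = 1.6875 cup) × 4/3 × 200 g/cup = 450.0 g
basmati rice: 80 g × 4/3 ≈ 106.7 g
quinoa: 60 g × 4/3 ÷ 28.35 g/oz ≈ 2.8 oz
chicken thighs: 0.25 lb × 4/3 × 16 oz/lb ≈ 5.3 oz
butter: 0.5 cup × 4/3 ≈ 0.7 cup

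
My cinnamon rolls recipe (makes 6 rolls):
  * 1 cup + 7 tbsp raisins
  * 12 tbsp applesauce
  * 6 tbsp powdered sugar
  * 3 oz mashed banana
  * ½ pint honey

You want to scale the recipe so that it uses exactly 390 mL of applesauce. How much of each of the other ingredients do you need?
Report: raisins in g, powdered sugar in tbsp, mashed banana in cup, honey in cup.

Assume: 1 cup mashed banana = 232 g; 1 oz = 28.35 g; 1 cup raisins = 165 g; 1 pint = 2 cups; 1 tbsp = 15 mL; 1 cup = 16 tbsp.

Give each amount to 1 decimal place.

The original recipe has 180 mL of applesauce, so the scaling factor is 390 ÷ 180 = 13/6.
raisins: (1 cup + 7 tbsp = 1.4375 cup) × 13/6 × 165 g/cup ≈ 513.9 g
powdered sugar: 6 tbsp × 13/6 = 13.0 tbsp
mashed banana: 3 oz × 13/6 × 28.35 g/oz ÷ 232 g/cup ≈ 0.8 cup
honey: 0.5 pint × 13/6 × 2 cup/pint ≈ 2.2 cup

raisins: 513.9 g; powdered sugar: 13.0 tbsp; mashed banana: 0.8 cup; honey: 2.2 cup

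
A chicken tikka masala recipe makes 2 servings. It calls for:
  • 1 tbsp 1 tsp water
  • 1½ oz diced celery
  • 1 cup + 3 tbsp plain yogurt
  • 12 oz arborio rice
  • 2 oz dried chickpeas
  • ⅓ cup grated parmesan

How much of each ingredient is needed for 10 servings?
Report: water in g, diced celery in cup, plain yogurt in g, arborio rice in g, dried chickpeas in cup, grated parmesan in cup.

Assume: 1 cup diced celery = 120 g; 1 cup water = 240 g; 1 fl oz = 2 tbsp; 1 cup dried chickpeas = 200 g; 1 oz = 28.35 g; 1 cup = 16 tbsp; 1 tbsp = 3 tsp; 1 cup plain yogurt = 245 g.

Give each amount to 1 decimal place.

Scaling factor: 10/2 = 5.
water: (1 tbsp + 1 tsp = 4/3 tbsp) × 5 ÷ 16 tbsp/cup × 240 g/cup = 100.0 g
diced celery: 1.5 oz × 5 × 28.35 g/oz ÷ 120 g/cup ≈ 1.8 cup
plain yogurt: (1 cup + 3 tbsp = 1.1875 cup) × 5 × 245 g/cup ≈ 1454.7 g
arborio rice: 12 oz × 5 × 28.35 g/oz = 1701.0 g
dried chickpeas: 2 oz × 5 × 28.35 g/oz ÷ 200 g/cup ≈ 1.4 cup
grated parmesan: 1/3 cup × 5 ≈ 1.7 cup

water: 100.0 g; diced celery: 1.8 cup; plain yogurt: 1454.7 g; arborio rice: 1701.0 g; dried chickpeas: 1.4 cup; grated parmesan: 1.7 cup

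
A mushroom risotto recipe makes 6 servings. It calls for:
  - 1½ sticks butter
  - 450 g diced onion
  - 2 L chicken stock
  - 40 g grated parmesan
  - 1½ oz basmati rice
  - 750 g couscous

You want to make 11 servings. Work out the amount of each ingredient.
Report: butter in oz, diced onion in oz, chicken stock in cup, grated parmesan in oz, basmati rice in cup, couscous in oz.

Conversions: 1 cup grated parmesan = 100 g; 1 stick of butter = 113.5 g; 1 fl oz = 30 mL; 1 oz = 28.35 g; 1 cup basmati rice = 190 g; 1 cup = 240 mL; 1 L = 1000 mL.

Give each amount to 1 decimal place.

butter: 11.0 oz; diced onion: 29.1 oz; chicken stock: 15.3 cup; grated parmesan: 2.6 oz; basmati rice: 0.4 cup; couscous: 48.5 oz

Scaling factor: 11/6.
butter: 1.5 stick × 11/6 × 113.5 g/stick ÷ 28.35 g/oz ≈ 11.0 oz
diced onion: 450 g × 11/6 ÷ 28.35 g/oz ≈ 29.1 oz
chicken stock: 2 L × 11/6 × 1000 mL/L ÷ 240 mL/cup ≈ 15.3 cup
grated parmesan: 40 g × 11/6 ÷ 28.35 g/oz ≈ 2.6 oz
basmati rice: 1.5 oz × 11/6 × 28.35 g/oz ÷ 190 g/cup ≈ 0.4 cup
couscous: 750 g × 11/6 ÷ 28.35 g/oz ≈ 48.5 oz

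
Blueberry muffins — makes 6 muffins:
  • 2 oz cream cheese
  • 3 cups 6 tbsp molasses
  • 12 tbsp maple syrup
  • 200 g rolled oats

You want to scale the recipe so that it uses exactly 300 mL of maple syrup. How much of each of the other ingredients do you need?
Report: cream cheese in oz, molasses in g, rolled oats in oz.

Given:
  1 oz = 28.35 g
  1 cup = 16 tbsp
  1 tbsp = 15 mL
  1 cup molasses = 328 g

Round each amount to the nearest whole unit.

cream cheese: 3 oz; molasses: 1845 g; rolled oats: 12 oz

The original recipe has 180 mL of maple syrup, so the scaling factor is 300 ÷ 180 = 5/3.
cream cheese: 2 oz × 5/3 ≈ 3 oz
molasses: (3 cup + 6 tbsp = 3.375 cup) × 5/3 × 328 g/cup = 1845 g
rolled oats: 200 g × 5/3 ÷ 28.35 g/oz ≈ 12 oz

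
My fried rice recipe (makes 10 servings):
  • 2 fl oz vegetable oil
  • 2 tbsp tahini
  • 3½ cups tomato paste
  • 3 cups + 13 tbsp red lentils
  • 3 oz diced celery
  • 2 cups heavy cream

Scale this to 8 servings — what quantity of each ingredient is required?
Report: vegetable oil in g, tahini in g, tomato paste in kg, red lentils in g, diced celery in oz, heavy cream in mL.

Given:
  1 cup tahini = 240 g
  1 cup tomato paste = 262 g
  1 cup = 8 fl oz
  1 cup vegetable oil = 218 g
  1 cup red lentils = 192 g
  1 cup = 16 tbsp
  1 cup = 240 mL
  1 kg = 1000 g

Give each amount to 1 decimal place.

vegetable oil: 43.6 g; tahini: 24.0 g; tomato paste: 0.7 kg; red lentils: 585.6 g; diced celery: 2.4 oz; heavy cream: 384.0 mL

Scaling factor: 8/10 = 4/5 = 0.8.
vegetable oil: 2 fl oz × 4/5 ÷ 8 fl oz/cup × 218 g/cup = 43.6 g
tahini: 2 tbsp × 4/5 ÷ 16 tbsp/cup × 240 g/cup = 24.0 g
tomato paste: 3.5 cup × 4/5 × 262 g/cup ÷ 1000 g/kg ≈ 0.7 kg
red lentils: (3 cup + 13 tbsp = 3.8125 cup) × 4/5 × 192 g/cup = 585.6 g
diced celery: 3 oz × 4/5 = 2.4 oz
heavy cream: 2 cup × 4/5 × 240 mL/cup = 384.0 mL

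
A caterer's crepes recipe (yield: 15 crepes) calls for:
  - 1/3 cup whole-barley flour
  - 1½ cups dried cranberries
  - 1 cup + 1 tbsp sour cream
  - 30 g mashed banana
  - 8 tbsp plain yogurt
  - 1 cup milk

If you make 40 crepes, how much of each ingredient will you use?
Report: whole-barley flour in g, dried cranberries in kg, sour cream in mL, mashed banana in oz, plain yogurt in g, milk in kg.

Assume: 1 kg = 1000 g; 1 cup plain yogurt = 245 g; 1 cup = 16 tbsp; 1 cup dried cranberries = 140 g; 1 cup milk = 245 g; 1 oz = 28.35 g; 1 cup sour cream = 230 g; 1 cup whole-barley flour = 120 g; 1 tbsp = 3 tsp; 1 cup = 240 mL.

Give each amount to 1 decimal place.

Scaling factor: 40/15 = 8/3.
whole-barley flour: 1/3 cup × 8/3 × 120 g/cup ≈ 106.7 g
dried cranberries: 1.5 cup × 8/3 × 140 g/cup ÷ 1000 g/kg ≈ 0.6 kg
sour cream: (1 cup + 1 tbsp = 1.0625 cup) × 8/3 × 240 mL/cup = 680.0 mL
mashed banana: 30 g × 8/3 ÷ 28.35 g/oz ≈ 2.8 oz
plain yogurt: 8 tbsp × 8/3 ÷ 16 tbsp/cup × 245 g/cup ≈ 326.7 g
milk: 1 cup × 8/3 × 245 g/cup ÷ 1000 g/kg ≈ 0.7 kg

whole-barley flour: 106.7 g; dried cranberries: 0.6 kg; sour cream: 680.0 mL; mashed banana: 2.8 oz; plain yogurt: 326.7 g; milk: 0.7 kg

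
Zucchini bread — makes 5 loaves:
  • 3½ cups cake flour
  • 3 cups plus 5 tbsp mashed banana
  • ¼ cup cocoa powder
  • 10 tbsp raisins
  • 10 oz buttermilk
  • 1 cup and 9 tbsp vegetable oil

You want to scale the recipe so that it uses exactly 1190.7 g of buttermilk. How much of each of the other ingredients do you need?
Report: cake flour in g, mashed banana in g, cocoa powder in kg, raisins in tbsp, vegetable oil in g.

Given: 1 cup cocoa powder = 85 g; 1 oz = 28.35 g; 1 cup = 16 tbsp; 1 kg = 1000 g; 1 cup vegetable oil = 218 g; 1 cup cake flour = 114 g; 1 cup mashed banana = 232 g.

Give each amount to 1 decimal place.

cake flour: 1675.8 g; mashed banana: 3227.7 g; cocoa powder: 0.1 kg; raisins: 42.0 tbsp; vegetable oil: 1430.6 g

The original recipe has 283.5 g of buttermilk, so the scaling factor is 1190.7 ÷ 283.5 = 21/5 = 4.2.
cake flour: 3.5 cup × 21/5 × 114 g/cup = 1675.8 g
mashed banana: (3 cup + 5 tbsp = 3.3125 cup) × 21/5 × 232 g/cup = 3227.7 g
cocoa powder: 0.25 cup × 21/5 × 85 g/cup ÷ 1000 g/kg ≈ 0.1 kg
raisins: 10 tbsp × 21/5 = 42.0 tbsp
vegetable oil: (1 cup + 9 tbsp = 1.5625 cup) × 21/5 × 218 g/cup ≈ 1430.6 g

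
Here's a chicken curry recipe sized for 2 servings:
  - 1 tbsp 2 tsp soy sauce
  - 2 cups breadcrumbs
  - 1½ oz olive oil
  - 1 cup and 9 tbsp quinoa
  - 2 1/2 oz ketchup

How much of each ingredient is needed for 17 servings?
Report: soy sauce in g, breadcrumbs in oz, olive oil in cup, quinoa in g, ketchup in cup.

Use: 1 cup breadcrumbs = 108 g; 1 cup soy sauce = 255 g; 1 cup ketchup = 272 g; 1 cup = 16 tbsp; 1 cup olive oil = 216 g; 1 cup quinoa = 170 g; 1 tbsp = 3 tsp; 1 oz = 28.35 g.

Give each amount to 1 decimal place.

soy sauce: 225.8 g; breadcrumbs: 64.8 oz; olive oil: 1.7 cup; quinoa: 2257.8 g; ketchup: 2.2 cup

Scaling factor: 17/2 = 8.5.
soy sauce: (1 tbsp + 2 tsp = 5/3 tbsp) × 17/2 ÷ 16 tbsp/cup × 255 g/cup ≈ 225.8 g
breadcrumbs: 2 cup × 17/2 × 108 g/cup ÷ 28.35 g/oz ≈ 64.8 oz
olive oil: 1.5 oz × 17/2 × 28.35 g/oz ÷ 216 g/cup ≈ 1.7 cup
quinoa: (1 cup + 9 tbsp = 1.5625 cup) × 17/2 × 170 g/cup ≈ 2257.8 g
ketchup: 2.5 oz × 17/2 × 28.35 g/oz ÷ 272 g/cup ≈ 2.2 cup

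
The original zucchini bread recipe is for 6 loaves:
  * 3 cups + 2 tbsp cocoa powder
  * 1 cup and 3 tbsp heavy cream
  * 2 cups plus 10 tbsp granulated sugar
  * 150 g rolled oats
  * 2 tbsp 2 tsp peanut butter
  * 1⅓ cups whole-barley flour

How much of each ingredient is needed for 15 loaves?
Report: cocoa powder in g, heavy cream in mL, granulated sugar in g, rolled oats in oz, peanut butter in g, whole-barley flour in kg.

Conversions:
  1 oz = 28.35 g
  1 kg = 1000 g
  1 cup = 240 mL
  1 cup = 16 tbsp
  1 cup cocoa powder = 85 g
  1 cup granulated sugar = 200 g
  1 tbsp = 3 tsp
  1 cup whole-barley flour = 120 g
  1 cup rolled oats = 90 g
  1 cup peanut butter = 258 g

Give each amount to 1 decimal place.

cocoa powder: 664.1 g; heavy cream: 712.5 mL; granulated sugar: 1312.5 g; rolled oats: 13.2 oz; peanut butter: 107.5 g; whole-barley flour: 0.4 kg

Scaling factor: 15/6 = 5/2 = 2.5.
cocoa powder: (3 cup + 2 tbsp = 3.125 cup) × 5/2 × 85 g/cup ≈ 664.1 g
heavy cream: (1 cup + 3 tbsp = 1.1875 cup) × 5/2 × 240 mL/cup = 712.5 mL
granulated sugar: (2 cup + 10 tbsp = 2.625 cup) × 5/2 × 200 g/cup = 1312.5 g
rolled oats: 150 g × 5/2 ÷ 28.35 g/oz ≈ 13.2 oz
peanut butter: (2 tbsp + 2 tsp = 8/3 tbsp) × 5/2 ÷ 16 tbsp/cup × 258 g/cup = 107.5 g
whole-barley flour: 4/3 cup × 5/2 × 120 g/cup ÷ 1000 g/kg = 0.4 kg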